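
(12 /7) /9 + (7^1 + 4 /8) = 323/42 = 7.69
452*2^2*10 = 18080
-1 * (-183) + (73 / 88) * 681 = 65817/88 = 747.92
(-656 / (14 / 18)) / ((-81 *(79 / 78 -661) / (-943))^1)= 16083808/1081059 = 14.88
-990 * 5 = -4950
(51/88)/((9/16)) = 34/33 = 1.03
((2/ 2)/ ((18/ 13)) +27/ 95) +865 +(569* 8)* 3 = 24832631/1710 = 14522.01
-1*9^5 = -59049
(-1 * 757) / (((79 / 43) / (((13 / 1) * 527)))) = -223006901/79 = -2822872.16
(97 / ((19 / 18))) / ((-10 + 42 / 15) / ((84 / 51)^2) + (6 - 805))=-0.11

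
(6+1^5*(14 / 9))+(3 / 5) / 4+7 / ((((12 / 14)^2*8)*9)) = 101579/12960 = 7.84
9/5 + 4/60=28/15 = 1.87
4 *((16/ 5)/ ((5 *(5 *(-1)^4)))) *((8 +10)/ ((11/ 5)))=1152/275 = 4.19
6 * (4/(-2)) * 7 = -84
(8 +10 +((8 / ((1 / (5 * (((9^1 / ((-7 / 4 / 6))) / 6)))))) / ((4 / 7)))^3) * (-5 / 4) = 116639955/2 = 58319977.50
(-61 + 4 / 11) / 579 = -667/6369 = -0.10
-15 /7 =-2.14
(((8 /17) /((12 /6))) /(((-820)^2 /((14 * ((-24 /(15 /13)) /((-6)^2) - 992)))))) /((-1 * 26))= 156331/835877250 = 0.00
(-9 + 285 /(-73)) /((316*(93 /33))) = -5181/357554 = -0.01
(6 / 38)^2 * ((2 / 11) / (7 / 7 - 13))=-3/7942 = 0.00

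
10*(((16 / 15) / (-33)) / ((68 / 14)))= -112/1683 = -0.07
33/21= 11/7 = 1.57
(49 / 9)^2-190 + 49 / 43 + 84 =-261986/3483 = -75.22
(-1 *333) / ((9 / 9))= -333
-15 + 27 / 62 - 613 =-38909/62 = -627.56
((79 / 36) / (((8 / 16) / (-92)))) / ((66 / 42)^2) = -178066/1089 = -163.51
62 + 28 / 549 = 34066/549 = 62.05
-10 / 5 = -2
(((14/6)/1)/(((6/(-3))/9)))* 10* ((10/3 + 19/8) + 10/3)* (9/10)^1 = -13671/16 = -854.44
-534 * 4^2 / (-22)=4272/11 = 388.36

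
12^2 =144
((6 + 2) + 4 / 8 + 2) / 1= 21/2 = 10.50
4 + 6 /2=7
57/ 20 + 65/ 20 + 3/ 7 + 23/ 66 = 7943/1155 = 6.88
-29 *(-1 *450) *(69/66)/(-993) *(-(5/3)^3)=63.61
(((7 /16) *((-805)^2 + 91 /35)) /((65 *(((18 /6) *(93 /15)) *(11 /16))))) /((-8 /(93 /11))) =-93723/260 = -360.47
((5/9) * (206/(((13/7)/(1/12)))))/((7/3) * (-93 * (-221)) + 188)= 721/6759558 = 0.00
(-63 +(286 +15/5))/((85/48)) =10848/85 = 127.62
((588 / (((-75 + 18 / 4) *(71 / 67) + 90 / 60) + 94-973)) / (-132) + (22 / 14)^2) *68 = 8433190/50127 = 168.24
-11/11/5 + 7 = 34/5 = 6.80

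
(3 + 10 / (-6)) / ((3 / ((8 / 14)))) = 0.25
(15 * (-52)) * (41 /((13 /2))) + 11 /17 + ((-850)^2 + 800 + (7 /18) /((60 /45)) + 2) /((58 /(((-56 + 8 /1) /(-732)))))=-51040313/12444 = -4101.60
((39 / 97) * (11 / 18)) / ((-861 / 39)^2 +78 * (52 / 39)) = 24167/58167990 = 0.00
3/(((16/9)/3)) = 81/16 = 5.06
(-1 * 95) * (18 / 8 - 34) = 12065/4 = 3016.25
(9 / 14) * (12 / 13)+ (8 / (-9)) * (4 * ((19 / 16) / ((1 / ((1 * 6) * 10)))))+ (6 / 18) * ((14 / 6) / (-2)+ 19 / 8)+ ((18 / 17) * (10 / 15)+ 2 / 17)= -28014593/111384 = -251.51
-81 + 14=-67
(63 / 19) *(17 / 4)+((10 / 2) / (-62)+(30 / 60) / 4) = 14.14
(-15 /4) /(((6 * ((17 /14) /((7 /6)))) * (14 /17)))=-35/48 = -0.73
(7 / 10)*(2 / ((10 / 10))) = 1.40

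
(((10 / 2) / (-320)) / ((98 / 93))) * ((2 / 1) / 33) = -31/34496 = 0.00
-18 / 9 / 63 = -0.03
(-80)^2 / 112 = 400/7 = 57.14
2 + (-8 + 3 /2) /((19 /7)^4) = 490071/260642 = 1.88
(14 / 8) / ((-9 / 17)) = -3.31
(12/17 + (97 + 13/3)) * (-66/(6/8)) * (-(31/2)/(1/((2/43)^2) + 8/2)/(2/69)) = 326519776/31705 = 10298.68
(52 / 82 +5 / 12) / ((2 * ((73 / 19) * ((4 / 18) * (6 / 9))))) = 88407/95776 = 0.92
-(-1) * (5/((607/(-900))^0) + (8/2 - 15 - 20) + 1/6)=-155/6 = -25.83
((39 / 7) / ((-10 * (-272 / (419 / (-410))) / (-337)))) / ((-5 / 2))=-5506917/19516000 = -0.28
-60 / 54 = -10/9 = -1.11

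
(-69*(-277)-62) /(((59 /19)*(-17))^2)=6877411/1006009 = 6.84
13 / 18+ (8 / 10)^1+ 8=857/90 = 9.52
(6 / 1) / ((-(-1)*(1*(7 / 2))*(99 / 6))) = 8/77 = 0.10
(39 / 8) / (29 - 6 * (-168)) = 39/8296 = 0.00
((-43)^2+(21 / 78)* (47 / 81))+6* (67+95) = 5941355/2106 = 2821.16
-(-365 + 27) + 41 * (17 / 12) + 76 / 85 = 404917/1020 = 396.98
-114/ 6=-19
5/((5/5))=5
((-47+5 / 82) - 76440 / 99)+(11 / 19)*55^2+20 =48959267/51414 = 952.26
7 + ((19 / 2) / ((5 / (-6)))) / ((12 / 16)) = -41/5 = -8.20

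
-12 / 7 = -1.71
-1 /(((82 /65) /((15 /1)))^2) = -141.38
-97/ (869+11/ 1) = -97/880 = -0.11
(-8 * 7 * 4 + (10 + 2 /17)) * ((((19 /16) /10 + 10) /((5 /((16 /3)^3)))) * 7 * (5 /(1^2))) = -586052096/255 = -2298243.51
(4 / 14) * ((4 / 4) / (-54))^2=1/10206 = 0.00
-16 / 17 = -0.94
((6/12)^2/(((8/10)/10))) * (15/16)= 375/128 = 2.93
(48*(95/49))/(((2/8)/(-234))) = -4268160/49 = -87105.31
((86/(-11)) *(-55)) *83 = 35690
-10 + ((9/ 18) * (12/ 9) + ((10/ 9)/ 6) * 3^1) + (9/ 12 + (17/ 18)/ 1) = -85/12 = -7.08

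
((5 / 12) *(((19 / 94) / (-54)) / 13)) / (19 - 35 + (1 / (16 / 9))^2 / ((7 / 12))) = 532/68545035 = 0.00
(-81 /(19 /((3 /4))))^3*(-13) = 186535791/438976 = 424.93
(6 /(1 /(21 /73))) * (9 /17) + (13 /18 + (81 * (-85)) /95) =-30065071/424422 = -70.84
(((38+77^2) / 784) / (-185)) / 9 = -663/145040 = 0.00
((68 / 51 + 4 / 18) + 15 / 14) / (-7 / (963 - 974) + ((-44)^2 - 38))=3641/2631510 = 0.00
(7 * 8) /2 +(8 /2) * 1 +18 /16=265/8 = 33.12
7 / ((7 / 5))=5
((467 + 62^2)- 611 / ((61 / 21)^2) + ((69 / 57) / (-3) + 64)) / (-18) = -912480085/3817746 = -239.01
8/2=4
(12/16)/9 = 1/12 = 0.08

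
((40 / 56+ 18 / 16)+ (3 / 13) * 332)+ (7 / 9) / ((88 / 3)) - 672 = -1782337/3003 = -593.52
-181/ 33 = -5.48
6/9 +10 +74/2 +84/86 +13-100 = -4948/129 = -38.36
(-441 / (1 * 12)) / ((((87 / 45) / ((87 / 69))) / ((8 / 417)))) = -1470/3197 = -0.46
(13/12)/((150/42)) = 0.30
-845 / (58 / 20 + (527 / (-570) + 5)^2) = -274540500/6338539 = -43.31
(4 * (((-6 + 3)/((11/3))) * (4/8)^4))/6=-3/88 = -0.03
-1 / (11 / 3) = -3/11 = -0.27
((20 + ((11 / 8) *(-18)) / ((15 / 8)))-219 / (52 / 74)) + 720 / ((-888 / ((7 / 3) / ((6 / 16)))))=-4471841/14430 = -309.90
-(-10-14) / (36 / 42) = 28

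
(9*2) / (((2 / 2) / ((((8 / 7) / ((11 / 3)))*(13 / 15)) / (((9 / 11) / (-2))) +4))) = 2104/35 = 60.11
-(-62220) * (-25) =-1555500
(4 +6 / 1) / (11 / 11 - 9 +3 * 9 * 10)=5/131 = 0.04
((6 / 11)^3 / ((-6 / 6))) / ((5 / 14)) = -3024/6655 = -0.45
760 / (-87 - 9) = -95/12 = -7.92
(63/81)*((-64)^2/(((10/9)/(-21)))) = -301056/5 = -60211.20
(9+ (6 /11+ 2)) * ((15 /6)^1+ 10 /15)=2413/66 = 36.56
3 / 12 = 1/4 = 0.25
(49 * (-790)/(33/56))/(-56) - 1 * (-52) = 40426/33 = 1225.03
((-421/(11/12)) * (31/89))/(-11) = 156612/10769 = 14.54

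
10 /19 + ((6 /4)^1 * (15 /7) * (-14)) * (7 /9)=-655/19 = -34.47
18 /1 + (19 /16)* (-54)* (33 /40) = -11169/320 = -34.90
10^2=100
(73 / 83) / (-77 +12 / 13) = -949/82087 = -0.01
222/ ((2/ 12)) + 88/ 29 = 38716/29 = 1335.03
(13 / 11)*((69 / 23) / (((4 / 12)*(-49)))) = -117/539 = -0.22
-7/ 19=-0.37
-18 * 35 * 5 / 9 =-350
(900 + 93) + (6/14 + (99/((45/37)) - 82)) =34749/35 = 992.83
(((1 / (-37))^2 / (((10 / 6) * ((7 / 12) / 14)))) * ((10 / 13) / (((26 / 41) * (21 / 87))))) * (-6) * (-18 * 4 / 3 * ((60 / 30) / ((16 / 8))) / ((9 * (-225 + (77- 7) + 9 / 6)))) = -2739456/497194789 = -0.01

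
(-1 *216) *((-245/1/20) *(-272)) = -719712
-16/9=-1.78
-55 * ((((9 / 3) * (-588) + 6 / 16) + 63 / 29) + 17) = 22259215/232 = 95944.89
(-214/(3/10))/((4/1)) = -535/3 = -178.33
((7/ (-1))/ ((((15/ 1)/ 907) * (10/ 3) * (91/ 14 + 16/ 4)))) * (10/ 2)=-907/15 = -60.47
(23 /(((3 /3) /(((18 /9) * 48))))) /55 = 2208/55 = 40.15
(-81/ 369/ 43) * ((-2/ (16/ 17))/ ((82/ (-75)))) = -11475/1156528 = -0.01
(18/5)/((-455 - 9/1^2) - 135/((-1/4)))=9/190 = 0.05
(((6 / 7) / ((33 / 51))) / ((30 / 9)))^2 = 23409/148225 = 0.16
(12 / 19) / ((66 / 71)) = 142/209 = 0.68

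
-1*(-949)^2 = -900601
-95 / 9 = -10.56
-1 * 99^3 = -970299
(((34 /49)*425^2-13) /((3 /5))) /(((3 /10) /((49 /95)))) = 20468710/57 = 359100.18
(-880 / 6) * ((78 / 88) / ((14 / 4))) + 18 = -134/7 = -19.14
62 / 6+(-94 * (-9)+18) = 2623/3 = 874.33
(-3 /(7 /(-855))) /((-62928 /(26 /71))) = -195/91448 = 0.00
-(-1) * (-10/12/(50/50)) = -5/6 = -0.83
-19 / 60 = -0.32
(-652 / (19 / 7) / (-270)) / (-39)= -2282/100035 = -0.02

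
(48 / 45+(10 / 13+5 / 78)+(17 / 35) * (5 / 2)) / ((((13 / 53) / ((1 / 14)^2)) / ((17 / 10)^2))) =1669553/8918000 = 0.19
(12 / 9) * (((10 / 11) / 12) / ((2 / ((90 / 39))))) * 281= 14050/429 = 32.75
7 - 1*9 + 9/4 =1/4 = 0.25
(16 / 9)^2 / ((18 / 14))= 1792/729 = 2.46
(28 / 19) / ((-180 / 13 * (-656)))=91/560880 = 0.00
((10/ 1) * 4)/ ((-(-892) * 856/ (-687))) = -3435/95444 = -0.04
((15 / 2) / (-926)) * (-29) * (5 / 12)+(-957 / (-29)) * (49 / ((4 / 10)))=29947565/7408 = 4042.60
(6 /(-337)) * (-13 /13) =6/337 = 0.02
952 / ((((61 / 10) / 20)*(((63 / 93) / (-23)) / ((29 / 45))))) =-68295.62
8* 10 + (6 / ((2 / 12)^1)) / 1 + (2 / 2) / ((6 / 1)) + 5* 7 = 907/6 = 151.17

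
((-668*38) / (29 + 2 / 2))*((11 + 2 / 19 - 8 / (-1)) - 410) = 4961236/15 = 330749.07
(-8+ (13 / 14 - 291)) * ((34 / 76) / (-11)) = 70941/5852 = 12.12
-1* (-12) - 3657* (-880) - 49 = 3218123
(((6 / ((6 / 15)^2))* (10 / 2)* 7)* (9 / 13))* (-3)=-70875/26 = -2725.96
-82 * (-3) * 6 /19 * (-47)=-3651.16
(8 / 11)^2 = 64/121 = 0.53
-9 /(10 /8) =-36/5 = -7.20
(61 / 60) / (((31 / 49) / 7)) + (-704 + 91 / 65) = -1285913/1860 = -691.35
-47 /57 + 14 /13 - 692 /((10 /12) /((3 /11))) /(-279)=1344379/1263405 = 1.06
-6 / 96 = -0.06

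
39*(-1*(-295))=11505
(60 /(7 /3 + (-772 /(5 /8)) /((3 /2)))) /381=-300/1564259 = 0.00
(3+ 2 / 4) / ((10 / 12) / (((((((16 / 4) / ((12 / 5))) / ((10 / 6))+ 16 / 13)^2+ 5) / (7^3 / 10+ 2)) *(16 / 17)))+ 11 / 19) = 7175616/7791971 = 0.92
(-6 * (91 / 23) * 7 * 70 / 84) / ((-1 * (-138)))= -3185/3174 = -1.00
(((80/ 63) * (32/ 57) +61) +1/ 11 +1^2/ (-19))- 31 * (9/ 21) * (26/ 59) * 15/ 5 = 102980425/2330559 = 44.19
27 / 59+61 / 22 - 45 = -54217/1298 = -41.77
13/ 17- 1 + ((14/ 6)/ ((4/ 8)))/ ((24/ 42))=7.93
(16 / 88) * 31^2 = 1922/11 = 174.73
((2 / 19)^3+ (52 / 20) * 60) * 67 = 71690804/6859 = 10452.08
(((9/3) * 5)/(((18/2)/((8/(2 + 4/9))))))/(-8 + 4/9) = -135/187 = -0.72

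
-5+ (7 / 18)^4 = -522479/104976 = -4.98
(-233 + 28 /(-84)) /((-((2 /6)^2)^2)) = 18900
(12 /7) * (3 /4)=9/7 = 1.29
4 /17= 0.24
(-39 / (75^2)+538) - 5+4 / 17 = 16996654/31875 = 533.23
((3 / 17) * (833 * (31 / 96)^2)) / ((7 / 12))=6727/256 = 26.28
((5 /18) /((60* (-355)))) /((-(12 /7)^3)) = 343/132503040 = 0.00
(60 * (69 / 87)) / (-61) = -1380/1769 = -0.78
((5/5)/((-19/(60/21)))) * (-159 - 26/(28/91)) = 4870/133 = 36.62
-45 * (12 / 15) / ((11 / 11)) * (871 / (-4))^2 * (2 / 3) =-2275923/2 = -1137961.50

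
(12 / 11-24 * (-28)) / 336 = 617/308 = 2.00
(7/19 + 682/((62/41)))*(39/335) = 52.55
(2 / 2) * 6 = 6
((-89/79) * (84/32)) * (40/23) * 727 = -6793815/1817 = -3739.03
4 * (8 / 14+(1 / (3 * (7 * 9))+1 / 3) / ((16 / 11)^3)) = 8243/3024 = 2.73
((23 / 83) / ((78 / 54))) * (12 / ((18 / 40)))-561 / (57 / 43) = -8571359/20501 = -418.09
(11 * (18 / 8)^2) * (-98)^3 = -104825259/2 = -52412629.50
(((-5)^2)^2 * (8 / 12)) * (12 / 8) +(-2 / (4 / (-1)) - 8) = 1235/2 = 617.50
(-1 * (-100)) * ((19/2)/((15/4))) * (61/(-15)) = -9272/9 = -1030.22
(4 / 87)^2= 16/7569 = 0.00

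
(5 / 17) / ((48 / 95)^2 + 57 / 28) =1263500/9841929 = 0.13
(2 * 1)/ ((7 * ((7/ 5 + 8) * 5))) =2/329 = 0.01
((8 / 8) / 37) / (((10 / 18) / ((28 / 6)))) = 42/185 = 0.23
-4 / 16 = -1/4 = -0.25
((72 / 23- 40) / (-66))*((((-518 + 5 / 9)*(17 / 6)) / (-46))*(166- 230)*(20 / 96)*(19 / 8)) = -797231830/1414017 = -563.81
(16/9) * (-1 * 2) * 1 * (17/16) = -34/9 = -3.78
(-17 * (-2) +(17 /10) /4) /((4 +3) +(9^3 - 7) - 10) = 1377/28760 = 0.05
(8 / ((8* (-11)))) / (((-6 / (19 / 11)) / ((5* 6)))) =0.79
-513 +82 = -431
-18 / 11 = -1.64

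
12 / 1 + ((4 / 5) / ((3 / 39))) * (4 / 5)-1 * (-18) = 38.32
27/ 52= 0.52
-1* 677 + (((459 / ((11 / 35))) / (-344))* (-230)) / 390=-33179819/49192 = -674.50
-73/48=-1.52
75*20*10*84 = 1260000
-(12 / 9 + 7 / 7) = -7/3 = -2.33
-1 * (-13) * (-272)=-3536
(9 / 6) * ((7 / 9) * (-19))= -22.17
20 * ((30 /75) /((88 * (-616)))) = -1/6776 = 0.00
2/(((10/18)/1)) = 3.60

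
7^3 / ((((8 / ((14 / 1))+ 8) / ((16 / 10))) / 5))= 320.13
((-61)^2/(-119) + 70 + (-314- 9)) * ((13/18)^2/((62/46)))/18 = -10957453/1792854 = -6.11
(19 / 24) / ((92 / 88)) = 209/276 = 0.76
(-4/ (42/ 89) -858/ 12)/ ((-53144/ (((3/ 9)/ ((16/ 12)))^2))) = 3359/35712768 = 0.00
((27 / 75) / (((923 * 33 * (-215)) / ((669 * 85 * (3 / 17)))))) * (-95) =114399/2182895 = 0.05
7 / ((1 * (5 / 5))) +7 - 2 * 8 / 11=138/11 = 12.55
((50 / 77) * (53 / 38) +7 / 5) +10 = 90016/7315 = 12.31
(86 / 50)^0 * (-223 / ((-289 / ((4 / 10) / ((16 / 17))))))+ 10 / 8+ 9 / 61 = 71573/41480 = 1.73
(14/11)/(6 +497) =14/5533 = 0.00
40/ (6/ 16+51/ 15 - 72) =-1600/2729 = -0.59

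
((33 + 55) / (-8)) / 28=-0.39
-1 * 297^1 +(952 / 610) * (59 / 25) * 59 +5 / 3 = -78.03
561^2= 314721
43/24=1.79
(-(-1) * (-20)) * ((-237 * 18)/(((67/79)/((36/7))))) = 242650080/469 = 517377.57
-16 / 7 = -2.29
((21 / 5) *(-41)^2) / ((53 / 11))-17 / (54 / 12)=3485789/2385 = 1461.55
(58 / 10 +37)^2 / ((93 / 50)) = 91592/93 = 984.86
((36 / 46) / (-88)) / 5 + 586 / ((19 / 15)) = 44477229/96140 = 462.63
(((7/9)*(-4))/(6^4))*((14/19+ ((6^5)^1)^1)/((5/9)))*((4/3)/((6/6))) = -1034306/23085 = -44.80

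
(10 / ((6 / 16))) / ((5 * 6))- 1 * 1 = -1/9 = -0.11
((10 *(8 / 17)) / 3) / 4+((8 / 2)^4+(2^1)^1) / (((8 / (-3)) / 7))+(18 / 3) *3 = -134407/204 = -658.86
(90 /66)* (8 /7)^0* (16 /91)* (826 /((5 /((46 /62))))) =29.39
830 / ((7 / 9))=7470/7 = 1067.14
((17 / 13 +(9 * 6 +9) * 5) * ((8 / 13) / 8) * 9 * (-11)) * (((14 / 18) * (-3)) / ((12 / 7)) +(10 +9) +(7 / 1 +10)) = -14101076/169 = -83438.32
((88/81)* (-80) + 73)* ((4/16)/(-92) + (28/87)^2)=-13766207/9809424 = -1.40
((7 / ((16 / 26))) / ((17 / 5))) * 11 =5005/136 = 36.80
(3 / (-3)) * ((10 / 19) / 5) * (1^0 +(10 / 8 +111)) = -453/38 = -11.92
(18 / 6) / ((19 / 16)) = 48/19 = 2.53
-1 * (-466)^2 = -217156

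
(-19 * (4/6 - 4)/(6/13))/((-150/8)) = -988/135 = -7.32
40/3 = 13.33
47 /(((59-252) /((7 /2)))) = -329/386 = -0.85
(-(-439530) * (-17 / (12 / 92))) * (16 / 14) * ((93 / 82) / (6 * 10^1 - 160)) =152215518/205 = 742514.72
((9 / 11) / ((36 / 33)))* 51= 153/4 = 38.25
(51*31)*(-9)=-14229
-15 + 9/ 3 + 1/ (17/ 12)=-192/17 = -11.29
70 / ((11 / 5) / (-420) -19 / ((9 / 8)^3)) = -35721000/6812273 = -5.24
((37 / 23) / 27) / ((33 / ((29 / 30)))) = 1073/614790 = 0.00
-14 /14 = -1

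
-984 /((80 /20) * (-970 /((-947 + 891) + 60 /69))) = -13.98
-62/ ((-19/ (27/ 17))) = 1674/323 = 5.18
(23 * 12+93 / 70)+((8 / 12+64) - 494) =-31921/210 = -152.00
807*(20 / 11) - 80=15260/11 = 1387.27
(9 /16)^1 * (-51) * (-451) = 207009/16 = 12938.06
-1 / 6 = -0.17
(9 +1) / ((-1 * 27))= -10/27 = -0.37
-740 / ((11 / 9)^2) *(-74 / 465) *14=1103.67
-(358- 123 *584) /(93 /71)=5074654/93 = 54566.17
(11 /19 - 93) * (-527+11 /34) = 15722346/323 = 48675.99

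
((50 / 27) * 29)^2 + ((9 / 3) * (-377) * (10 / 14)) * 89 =-352184555/5103 = -69015.20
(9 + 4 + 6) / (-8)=-19/8 = -2.38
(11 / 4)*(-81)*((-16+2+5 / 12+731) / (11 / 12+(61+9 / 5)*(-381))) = 38353095/5742212 = 6.68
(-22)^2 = 484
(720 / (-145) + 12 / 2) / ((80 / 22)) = 33/116 = 0.28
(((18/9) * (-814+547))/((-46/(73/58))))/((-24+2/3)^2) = 175419/6536600 = 0.03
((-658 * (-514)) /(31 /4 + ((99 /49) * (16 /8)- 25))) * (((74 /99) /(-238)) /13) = 350387632/56644731 = 6.19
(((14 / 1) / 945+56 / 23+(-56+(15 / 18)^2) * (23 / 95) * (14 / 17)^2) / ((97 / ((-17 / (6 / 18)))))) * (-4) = -452246348/32427585 = -13.95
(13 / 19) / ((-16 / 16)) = -13/19 = -0.68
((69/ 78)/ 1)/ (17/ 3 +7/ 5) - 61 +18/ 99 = -1839969/30316 = -60.69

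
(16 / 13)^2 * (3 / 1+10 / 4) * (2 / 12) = 704/507 = 1.39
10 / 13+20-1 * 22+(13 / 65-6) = -457/65 = -7.03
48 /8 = 6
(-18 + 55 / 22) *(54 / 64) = -837/64 = -13.08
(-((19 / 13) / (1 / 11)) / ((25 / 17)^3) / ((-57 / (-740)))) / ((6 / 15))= -3999182/24375 = -164.07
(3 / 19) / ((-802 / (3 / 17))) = -9/259046 = 0.00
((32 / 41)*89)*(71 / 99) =202208/4059 = 49.82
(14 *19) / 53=266/53 = 5.02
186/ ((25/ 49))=9114/25 = 364.56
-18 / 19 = -0.95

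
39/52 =3/4 = 0.75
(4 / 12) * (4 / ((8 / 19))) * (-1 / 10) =-19/60 = -0.32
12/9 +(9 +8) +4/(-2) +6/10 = 254/15 = 16.93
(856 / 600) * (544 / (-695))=-58208/52125 = -1.12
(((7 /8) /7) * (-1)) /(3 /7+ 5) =-7/304 = -0.02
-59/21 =-2.81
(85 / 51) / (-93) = -5/279 = -0.02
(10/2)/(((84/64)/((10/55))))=160/231 = 0.69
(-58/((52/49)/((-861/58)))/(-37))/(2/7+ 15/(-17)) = 5020491/136604 = 36.75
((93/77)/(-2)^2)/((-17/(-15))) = 1395/5236 = 0.27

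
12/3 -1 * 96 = -92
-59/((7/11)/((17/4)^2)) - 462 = -239305/112 = -2136.65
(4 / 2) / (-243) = -2/243 = -0.01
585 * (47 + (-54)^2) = 1733355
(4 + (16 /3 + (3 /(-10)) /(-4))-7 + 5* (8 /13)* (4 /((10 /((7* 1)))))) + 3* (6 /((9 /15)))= 63997/1560 = 41.02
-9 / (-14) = 9/14 = 0.64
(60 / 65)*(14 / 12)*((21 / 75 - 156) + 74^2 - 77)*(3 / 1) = 5505444/325 = 16939.83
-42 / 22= -21/11 = -1.91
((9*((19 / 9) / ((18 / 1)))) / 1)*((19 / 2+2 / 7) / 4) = 2603/1008 = 2.58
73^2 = 5329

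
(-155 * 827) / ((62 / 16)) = -33080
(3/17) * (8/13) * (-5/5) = -24/221 = -0.11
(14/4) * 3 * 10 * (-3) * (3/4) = -236.25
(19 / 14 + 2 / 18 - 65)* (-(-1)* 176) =-704440/63 = -11181.59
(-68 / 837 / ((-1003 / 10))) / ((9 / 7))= 280/444447 = 0.00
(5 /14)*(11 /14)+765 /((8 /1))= 37595/392 = 95.91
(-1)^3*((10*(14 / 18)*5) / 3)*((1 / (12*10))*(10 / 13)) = -175/2106 = -0.08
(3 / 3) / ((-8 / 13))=-13/8 = -1.62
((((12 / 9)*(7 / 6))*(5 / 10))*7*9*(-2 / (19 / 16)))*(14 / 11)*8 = -175616/209 = -840.27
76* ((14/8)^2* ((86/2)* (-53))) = -2121749/4 = -530437.25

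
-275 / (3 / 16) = -4400/3 = -1466.67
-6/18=-1/3 = -0.33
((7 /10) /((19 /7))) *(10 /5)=49/95 = 0.52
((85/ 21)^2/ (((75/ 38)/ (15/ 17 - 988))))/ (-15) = 10840526/19845 = 546.26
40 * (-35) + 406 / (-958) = -1400.42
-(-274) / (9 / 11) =3014/9 = 334.89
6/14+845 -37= 808.43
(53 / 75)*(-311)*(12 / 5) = -65932/125 = -527.46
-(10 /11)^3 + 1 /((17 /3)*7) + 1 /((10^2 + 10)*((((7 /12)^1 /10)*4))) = -15548/22627 = -0.69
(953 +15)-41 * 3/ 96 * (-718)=30207/16 = 1887.94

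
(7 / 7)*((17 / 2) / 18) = 17/36 = 0.47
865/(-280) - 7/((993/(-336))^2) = -23871301/6135416 = -3.89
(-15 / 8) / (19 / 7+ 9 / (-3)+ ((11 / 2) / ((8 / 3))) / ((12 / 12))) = -210/199 = -1.06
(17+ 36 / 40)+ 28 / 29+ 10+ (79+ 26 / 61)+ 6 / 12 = 962263/8845 = 108.79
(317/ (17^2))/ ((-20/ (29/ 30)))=-9193/173400 = -0.05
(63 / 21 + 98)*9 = 909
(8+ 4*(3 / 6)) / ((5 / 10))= 20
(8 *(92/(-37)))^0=1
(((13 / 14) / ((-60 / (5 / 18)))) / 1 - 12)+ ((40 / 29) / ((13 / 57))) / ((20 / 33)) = -2309189/1140048 = -2.03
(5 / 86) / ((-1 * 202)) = -5/17372 = 0.00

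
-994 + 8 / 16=-1987/2 = -993.50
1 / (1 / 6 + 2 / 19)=114/31 = 3.68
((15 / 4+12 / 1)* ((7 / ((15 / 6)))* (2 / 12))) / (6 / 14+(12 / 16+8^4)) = 1029/573605 = 0.00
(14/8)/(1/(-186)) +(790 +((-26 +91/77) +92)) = 11697/22 = 531.68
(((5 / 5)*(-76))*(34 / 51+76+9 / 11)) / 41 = -194332/1353 = -143.63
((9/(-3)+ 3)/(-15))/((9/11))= 0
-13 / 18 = -0.72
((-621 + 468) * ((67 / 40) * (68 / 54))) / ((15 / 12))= -19363/75 = -258.17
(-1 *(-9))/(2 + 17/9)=81/35 = 2.31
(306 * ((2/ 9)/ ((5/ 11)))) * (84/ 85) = 147.84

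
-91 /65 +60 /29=97/145 = 0.67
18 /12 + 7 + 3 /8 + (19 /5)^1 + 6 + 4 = 907/40 = 22.68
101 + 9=110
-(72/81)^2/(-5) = 64/405 = 0.16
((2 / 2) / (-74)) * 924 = -462/37 = -12.49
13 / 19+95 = 1818/19 = 95.68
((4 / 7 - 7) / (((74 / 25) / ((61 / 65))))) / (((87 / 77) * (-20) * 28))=10065/3124576 = 0.00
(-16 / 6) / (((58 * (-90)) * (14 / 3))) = 1/9135 = 0.00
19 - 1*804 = -785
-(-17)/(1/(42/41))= 714/41 = 17.41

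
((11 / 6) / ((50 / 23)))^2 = 64009/90000 = 0.71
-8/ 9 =-0.89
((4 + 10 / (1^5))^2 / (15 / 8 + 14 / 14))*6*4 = 37632/23 = 1636.17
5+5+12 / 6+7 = 19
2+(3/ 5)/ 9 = 31/15 = 2.07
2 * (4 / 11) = 8/11 = 0.73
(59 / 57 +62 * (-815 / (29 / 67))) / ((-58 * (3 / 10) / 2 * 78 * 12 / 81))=964861795/830908 = 1161.21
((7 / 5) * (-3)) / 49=-0.09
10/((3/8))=80/3 = 26.67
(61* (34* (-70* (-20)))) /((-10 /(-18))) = 5226480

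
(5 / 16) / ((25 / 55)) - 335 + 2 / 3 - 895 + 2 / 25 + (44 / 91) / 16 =-134156089/109200 = -1228.54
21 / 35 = 3/5 = 0.60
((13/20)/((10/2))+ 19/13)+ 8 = 12469/1300 = 9.59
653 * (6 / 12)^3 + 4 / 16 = 655/8 = 81.88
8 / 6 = 4/3 = 1.33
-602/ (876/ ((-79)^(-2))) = -301/2733558 = 0.00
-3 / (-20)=3/20 = 0.15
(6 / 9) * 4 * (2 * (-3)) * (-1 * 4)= 64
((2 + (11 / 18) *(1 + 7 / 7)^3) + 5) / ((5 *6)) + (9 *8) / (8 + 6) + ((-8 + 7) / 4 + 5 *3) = 20.29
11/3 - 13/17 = 148/51 = 2.90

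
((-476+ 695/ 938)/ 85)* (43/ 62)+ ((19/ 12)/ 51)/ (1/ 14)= -153185021/44489340 = -3.44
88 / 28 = 3.14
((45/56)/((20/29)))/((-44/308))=-261/32 = -8.16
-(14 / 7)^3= -8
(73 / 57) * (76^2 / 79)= 22192/237 = 93.64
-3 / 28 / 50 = -3/1400 = 0.00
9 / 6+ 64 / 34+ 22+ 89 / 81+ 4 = 83945/2754 = 30.48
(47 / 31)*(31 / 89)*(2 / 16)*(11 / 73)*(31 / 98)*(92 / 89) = 368621/113333668 = 0.00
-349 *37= -12913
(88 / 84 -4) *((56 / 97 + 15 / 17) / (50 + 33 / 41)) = -6118594/72132207 = -0.08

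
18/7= 2.57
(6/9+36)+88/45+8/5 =362/9 = 40.22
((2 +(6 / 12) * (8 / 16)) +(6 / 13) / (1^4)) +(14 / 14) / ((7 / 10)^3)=100363/17836 = 5.63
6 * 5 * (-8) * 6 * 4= -5760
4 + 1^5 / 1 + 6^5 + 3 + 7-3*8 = 7767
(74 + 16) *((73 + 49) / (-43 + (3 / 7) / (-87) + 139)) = 2228940/19487 = 114.38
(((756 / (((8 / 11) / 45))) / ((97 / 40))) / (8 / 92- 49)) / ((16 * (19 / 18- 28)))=430353/470450 = 0.91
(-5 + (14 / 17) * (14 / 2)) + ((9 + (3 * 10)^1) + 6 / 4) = 1403/34 = 41.26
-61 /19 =-3.21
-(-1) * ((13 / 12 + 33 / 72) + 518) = 12469/24 = 519.54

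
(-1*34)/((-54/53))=901/27 = 33.37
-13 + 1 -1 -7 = -20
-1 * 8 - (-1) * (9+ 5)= 6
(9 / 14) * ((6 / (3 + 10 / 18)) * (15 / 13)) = 3645/2912 = 1.25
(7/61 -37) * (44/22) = -4500/61 = -73.77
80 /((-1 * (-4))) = 20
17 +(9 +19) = 45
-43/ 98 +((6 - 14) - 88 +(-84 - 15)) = -19153/98 = -195.44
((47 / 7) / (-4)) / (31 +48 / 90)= -705/13244 = -0.05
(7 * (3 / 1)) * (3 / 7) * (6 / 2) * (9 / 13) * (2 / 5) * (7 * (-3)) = -10206/65 = -157.02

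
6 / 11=0.55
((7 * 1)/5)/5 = 7/25 = 0.28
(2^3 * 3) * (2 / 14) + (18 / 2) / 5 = 183/35 = 5.23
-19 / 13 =-1.46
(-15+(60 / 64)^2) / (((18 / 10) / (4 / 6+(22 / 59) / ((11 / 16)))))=-644675/67968 = -9.48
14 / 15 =0.93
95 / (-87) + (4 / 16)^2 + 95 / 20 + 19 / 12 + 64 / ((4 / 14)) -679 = -208659/464 = -449.70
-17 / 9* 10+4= -134/9 = -14.89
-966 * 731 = -706146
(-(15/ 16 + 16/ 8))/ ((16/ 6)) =-141/128 = -1.10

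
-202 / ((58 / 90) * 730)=-909/2117 = -0.43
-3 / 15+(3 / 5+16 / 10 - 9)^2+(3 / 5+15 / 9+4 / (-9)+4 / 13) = 140897/2925 = 48.17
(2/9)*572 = 1144/9 = 127.11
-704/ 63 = -11.17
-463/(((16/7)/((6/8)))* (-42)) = 463/128 = 3.62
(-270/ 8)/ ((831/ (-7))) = 315/1108 = 0.28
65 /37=1.76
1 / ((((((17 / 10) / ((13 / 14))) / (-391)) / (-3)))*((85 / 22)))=19734/119 = 165.83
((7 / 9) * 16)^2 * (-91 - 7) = -15176.69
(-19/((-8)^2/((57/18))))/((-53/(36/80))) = 0.01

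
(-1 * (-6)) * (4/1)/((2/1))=12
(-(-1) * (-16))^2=256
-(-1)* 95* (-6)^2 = 3420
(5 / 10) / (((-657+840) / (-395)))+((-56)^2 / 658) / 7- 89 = -89.40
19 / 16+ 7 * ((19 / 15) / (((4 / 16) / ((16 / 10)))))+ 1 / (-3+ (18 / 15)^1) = 206563/3600 = 57.38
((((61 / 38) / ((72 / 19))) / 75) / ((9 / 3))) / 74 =61/2397600 = 0.00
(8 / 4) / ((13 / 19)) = 38/13 = 2.92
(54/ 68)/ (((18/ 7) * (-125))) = -21/8500 = 0.00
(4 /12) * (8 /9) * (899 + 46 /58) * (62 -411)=-24284816/261 = -93045.27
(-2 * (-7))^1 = 14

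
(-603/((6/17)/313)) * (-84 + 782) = -373262829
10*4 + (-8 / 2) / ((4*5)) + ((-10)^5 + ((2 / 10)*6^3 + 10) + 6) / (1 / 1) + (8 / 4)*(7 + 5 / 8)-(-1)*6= -399519/4 = -99879.75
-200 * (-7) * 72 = 100800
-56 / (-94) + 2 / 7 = 290/329 = 0.88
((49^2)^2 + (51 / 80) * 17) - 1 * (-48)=461188787/80 = 5764859.84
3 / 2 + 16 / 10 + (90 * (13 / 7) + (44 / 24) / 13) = 232574/1365 = 170.38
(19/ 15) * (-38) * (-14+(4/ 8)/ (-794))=2675371/3970 = 673.90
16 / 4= 4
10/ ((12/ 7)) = 35/6 = 5.83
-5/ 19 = -0.26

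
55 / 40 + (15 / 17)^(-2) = 4787/1800 = 2.66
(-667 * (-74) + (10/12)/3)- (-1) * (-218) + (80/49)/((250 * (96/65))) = 433417289/8820 = 49140.28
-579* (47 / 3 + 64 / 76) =-181613/19 = -9558.58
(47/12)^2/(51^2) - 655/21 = -81759977/2621808 = -31.18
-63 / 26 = -2.42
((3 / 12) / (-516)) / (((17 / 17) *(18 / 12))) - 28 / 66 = -14459/34056 = -0.42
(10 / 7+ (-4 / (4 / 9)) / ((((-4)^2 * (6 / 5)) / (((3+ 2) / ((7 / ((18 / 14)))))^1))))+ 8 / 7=3357/1568 = 2.14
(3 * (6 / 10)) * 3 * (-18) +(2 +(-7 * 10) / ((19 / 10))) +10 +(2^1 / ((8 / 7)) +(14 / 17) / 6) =-2328601/19380 = -120.15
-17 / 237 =-0.07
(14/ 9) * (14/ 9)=196/81 = 2.42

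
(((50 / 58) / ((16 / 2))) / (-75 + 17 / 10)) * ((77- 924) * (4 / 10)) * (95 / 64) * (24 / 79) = 6034875/26868848 = 0.22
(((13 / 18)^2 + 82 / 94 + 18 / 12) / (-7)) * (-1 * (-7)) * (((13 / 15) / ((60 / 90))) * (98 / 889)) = -31577/76140 = -0.41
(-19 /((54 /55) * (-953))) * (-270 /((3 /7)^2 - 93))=256025/4334244 = 0.06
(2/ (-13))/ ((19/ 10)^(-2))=-361/650 = -0.56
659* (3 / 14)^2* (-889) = -753237/28 = -26901.32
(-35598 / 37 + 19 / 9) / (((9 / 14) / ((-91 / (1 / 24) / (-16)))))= -203635523/999 = -203839.36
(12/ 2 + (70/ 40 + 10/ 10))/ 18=35/72 = 0.49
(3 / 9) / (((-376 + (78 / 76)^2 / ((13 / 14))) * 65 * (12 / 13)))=-361/24358770 = 0.00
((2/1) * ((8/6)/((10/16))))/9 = 64/135 = 0.47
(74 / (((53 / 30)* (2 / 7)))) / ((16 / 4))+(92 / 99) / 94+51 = 43235899/493218 = 87.66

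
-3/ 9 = -1/3 = -0.33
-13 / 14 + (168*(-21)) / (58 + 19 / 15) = -107491/1778 = -60.46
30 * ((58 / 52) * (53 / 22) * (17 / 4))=342.60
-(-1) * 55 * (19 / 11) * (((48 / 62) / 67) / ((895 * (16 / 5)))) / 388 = 285/288503608 = 0.00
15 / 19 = 0.79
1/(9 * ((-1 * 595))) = -1/5355 = 0.00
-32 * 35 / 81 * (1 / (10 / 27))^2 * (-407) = 205128/5 = 41025.60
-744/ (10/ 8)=-2976/5 = -595.20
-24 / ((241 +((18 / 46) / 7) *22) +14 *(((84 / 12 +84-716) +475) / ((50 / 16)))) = 3864/69193 = 0.06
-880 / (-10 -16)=440/13 = 33.85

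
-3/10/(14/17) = -51/140 = -0.36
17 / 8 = 2.12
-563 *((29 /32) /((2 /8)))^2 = -473483/64 = -7398.17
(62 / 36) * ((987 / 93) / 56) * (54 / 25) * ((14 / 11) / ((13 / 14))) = 6909/7150 = 0.97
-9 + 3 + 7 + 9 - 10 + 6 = 6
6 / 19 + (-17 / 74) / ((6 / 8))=20/2109 = 0.01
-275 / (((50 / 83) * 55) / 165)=-2739/2 = -1369.50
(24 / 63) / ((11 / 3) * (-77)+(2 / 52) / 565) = -117520/87096989 = 0.00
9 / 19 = 0.47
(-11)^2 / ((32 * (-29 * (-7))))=121/6496 = 0.02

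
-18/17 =-1.06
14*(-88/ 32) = -38.50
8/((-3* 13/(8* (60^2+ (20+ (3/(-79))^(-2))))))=-2484544/351 = -7078.47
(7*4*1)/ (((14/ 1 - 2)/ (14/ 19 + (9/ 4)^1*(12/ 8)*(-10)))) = -17563/228 = -77.03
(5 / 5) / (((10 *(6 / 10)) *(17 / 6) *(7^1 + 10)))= 1/289 = 0.00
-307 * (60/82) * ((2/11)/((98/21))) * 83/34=-1146645/53669 = -21.37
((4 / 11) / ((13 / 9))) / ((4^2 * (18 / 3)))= 3/1144 = 0.00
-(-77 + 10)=67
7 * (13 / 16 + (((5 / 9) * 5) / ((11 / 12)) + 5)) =32683/528 = 61.90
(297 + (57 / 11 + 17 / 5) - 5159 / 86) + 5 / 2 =586741/2365 = 248.09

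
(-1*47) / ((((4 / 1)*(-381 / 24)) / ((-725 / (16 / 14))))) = -238525/508 = -469.54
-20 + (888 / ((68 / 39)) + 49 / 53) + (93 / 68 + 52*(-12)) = -477219/3604 = -132.41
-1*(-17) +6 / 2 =20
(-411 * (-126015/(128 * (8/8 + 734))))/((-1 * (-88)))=3452811/551936 = 6.26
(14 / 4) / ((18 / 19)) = 133/36 = 3.69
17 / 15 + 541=8132/15 = 542.13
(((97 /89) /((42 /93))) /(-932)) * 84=-0.22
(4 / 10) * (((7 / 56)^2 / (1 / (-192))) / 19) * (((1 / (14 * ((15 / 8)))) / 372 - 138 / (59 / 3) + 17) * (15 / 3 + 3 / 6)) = -3.47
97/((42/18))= 291/7 = 41.57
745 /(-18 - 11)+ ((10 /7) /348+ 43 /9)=-76397/3654 = -20.91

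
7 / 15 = 0.47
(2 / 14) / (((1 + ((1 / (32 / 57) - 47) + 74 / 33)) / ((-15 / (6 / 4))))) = 10560/310289 = 0.03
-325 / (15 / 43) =-2795/3 = -931.67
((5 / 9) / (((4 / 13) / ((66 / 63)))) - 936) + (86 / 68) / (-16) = -934.19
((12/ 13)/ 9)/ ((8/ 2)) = 1/39 = 0.03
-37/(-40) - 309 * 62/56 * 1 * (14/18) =-31819/120 = -265.16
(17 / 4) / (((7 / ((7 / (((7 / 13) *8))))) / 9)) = 1989/224 = 8.88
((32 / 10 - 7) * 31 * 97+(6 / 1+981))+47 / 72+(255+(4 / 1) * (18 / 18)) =-3664781/360 = -10179.95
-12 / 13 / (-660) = 1/715 = 0.00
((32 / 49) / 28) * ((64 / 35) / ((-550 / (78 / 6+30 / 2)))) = -1024/471625 = 0.00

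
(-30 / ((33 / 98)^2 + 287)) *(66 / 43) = -19015920/118569791 = -0.16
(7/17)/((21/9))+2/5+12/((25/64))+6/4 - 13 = 16827/850 = 19.80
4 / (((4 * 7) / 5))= 5/7 = 0.71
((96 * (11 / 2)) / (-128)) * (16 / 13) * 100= -6600/13 = -507.69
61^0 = 1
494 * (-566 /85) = -279604/85 = -3289.46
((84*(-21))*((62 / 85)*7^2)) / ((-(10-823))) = -1786344/23035 = -77.55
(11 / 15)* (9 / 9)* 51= 187/5 = 37.40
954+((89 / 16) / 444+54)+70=7658201/7104 = 1078.01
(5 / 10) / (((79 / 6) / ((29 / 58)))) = 3/158 = 0.02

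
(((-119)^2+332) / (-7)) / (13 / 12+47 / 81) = -4695732/3773 = -1244.56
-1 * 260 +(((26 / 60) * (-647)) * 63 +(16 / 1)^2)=-176671/10 = -17667.10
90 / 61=1.48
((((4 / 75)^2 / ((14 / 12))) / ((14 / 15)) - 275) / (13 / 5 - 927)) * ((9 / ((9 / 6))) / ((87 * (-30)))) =-561453/820982750 = 0.00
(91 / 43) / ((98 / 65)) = 845/602 = 1.40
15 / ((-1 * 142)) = -15/142 = -0.11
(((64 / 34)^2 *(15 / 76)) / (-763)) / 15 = -256/4189633 = 0.00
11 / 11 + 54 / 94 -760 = -758.43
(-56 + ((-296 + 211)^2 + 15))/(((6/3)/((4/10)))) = 7184/5 = 1436.80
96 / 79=1.22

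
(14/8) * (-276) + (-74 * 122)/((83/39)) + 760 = -329101/83 = -3965.07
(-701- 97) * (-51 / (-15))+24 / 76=-257724/95 = -2712.88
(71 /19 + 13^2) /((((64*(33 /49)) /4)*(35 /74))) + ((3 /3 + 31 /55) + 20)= 231809/4180 = 55.46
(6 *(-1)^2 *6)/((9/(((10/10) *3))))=12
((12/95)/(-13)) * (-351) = 324/95 = 3.41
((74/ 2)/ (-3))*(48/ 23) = -592/23 = -25.74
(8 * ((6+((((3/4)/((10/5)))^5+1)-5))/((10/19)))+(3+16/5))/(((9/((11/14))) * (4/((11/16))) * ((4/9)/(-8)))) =-181954113/18350080 = -9.92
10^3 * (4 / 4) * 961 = 961000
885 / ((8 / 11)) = 9735/8 = 1216.88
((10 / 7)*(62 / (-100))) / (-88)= 31/3080 = 0.01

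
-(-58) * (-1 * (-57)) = 3306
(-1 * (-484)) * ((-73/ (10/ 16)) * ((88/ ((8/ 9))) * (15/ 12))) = -6995736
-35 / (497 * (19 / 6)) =-30/1349 = -0.02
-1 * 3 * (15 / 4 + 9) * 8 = -306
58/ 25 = 2.32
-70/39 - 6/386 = -13627/7527 = -1.81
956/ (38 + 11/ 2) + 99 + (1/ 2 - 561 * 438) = -42733795/174 = -245596.52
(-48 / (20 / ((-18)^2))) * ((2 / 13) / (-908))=1944/14755 = 0.13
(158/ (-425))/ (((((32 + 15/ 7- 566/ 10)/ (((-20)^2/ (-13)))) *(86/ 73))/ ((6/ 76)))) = -807380/23652967 = -0.03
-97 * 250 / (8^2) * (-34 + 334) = -909375/8 = -113671.88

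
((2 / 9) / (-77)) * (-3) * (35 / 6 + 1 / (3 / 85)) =0.30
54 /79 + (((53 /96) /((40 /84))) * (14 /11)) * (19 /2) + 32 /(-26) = 48697021/3615040 = 13.47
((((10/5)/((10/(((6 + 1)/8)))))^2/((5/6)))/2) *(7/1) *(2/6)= 343/8000 = 0.04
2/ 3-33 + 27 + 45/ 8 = 7/24 = 0.29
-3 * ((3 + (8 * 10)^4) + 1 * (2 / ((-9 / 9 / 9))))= -122879955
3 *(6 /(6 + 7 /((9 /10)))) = 81/62 = 1.31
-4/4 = -1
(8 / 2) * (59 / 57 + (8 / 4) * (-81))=-36700/57 = -643.86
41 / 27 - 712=-19183/27 = -710.48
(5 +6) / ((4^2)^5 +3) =11/1048579 = 0.00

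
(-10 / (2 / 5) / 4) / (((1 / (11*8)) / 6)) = -3300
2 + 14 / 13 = 3.08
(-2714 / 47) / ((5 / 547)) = -1484558/235 = -6317.27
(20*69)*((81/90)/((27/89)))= 4094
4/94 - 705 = -33133/47 = -704.96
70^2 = 4900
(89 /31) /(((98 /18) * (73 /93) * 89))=27/3577 = 0.01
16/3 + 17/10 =211/30 = 7.03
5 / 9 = 0.56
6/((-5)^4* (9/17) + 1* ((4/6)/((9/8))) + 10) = 2754/156737 = 0.02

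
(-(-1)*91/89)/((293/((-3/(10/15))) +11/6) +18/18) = -1638/99769 = -0.02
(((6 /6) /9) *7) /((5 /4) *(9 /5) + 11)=28/477 = 0.06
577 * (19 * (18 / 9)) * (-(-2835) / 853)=62160210/853 = 72872.46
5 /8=0.62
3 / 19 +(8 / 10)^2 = 379/475 = 0.80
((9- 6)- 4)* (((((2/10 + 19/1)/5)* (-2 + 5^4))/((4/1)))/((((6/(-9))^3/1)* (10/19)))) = 958797/250 = 3835.19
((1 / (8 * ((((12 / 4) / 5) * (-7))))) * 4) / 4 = -0.03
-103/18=-5.72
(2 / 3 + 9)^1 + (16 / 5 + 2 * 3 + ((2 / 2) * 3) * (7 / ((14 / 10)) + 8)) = 868/15 = 57.87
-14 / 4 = -7/2 = -3.50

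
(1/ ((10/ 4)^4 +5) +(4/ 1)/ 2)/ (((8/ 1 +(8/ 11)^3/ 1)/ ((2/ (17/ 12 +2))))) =61226/433575 = 0.14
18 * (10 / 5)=36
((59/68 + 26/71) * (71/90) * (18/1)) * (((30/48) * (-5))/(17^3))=-29785/2672672 = -0.01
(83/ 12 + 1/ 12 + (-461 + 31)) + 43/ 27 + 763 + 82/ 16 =74891/216 = 346.72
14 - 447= -433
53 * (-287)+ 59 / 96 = -1460197/96 = -15210.39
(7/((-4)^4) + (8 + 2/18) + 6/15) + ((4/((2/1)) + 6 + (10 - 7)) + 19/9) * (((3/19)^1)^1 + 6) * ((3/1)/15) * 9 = 33677921/218880 = 153.86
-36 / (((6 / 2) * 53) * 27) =-4/477 = -0.01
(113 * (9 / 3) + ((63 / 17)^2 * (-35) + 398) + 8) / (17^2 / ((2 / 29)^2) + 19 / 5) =1527800/351227769 = 0.00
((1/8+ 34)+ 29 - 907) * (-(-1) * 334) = -1127417/4 = -281854.25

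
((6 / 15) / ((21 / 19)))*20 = 152/21 = 7.24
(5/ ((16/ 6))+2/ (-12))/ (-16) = -41/384 = -0.11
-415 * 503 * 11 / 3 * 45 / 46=-34442925/46 = -748759.24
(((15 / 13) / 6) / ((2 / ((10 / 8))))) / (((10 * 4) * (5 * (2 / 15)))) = 15/3328 = 0.00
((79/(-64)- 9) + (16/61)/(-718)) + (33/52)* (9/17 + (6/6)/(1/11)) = -903819185/309739456 = -2.92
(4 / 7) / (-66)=-0.01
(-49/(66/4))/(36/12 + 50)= -98/1749 = -0.06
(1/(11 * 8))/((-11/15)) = -15/968 = -0.02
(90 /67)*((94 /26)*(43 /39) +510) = 7817730/11323 = 690.43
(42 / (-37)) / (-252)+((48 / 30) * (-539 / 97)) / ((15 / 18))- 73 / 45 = -19843447/1615050 = -12.29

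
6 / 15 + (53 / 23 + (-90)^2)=931811/115 = 8102.70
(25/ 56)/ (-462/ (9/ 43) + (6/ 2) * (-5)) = -75/373352 = 0.00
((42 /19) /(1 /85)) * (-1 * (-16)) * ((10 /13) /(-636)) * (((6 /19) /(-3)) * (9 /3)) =285600/248729 = 1.15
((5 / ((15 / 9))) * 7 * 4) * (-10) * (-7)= 5880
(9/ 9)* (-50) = -50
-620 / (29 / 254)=-157480/29 = -5430.34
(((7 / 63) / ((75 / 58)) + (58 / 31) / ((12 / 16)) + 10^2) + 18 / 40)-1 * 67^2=-367105643/83700 = -4385.97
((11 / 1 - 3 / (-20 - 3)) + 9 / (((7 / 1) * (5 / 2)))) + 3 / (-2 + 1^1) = 8.64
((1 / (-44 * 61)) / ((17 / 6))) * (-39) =117/22814 = 0.01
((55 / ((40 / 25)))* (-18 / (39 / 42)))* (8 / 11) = -6300/13 = -484.62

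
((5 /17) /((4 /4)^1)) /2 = 5/34 = 0.15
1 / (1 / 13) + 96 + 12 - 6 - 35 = 80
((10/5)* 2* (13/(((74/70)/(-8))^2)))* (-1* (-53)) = 216070400/1369 = 157830.83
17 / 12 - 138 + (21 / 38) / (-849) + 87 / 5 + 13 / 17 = -118.42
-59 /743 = -0.08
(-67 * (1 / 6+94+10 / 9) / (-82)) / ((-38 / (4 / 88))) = -114905/1233936 = -0.09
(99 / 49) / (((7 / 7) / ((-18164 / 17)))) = -1798236/833 = -2158.75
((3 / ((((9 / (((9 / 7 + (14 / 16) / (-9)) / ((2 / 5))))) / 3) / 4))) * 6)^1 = 2995/42 = 71.31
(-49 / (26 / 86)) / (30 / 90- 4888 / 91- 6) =1029/377 = 2.73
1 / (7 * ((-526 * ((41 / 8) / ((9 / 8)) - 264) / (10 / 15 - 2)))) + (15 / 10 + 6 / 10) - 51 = -84083259/1719494 = -48.90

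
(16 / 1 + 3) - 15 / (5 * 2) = 35/2 = 17.50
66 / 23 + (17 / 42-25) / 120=308881/115920 = 2.66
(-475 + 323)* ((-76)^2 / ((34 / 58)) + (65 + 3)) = -25636320/17 = -1508018.82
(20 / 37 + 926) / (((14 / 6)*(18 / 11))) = 242.67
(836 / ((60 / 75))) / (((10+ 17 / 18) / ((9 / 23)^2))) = 1523610/104213 = 14.62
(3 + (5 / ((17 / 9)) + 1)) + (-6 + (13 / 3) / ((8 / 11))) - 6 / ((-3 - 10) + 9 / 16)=575473/81192 = 7.09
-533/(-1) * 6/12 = 533/2 = 266.50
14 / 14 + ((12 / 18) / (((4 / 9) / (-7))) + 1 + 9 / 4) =-6.25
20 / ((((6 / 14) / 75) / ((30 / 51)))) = 35000/17 = 2058.82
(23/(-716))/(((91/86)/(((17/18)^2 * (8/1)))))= -285821/1319409 = -0.22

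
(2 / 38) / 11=1/209 = 0.00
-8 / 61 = -0.13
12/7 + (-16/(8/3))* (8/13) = -180/91 = -1.98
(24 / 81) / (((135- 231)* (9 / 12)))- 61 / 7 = -8.72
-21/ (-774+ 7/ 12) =252/9281 = 0.03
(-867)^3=-651714363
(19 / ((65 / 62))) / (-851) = -1178/55315 = -0.02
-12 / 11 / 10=-6/55 = -0.11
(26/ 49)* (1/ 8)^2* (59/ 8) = 767/12544 = 0.06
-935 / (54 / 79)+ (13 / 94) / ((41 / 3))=-71168401/52029 = -1367.86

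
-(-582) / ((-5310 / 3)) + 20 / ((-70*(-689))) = -467241/1422785 = -0.33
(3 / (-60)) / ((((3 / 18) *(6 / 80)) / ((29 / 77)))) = -116/77 = -1.51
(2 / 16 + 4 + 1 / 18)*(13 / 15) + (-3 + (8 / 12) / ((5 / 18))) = 653/216 = 3.02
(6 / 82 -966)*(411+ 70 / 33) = -179969233/451 = -399044.86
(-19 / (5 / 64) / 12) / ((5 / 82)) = -332.37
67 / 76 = 0.88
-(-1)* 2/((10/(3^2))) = 9/5 = 1.80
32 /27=1.19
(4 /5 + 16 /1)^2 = 7056/25 = 282.24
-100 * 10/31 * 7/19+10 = -1110/589 = -1.88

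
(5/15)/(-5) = -1/15 = -0.07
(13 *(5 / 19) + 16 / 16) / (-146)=-42/1387 = -0.03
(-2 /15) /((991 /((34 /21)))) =-68/312165 = 0.00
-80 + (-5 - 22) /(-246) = -6551/82 = -79.89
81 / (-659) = -81/659 = -0.12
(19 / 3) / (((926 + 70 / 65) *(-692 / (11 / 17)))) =-2717/425339184 = 0.00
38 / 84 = 19/42 = 0.45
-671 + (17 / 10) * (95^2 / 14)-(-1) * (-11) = 11589/28 = 413.89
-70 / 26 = -2.69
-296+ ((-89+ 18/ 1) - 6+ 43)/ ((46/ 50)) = -7658/23 = -332.96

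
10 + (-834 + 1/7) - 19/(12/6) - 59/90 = -262714/315 = -834.01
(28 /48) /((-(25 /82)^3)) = -964894/46875 = -20.58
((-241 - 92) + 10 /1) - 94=-417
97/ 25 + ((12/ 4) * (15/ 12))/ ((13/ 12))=2386/325 = 7.34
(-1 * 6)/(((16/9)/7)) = -23.62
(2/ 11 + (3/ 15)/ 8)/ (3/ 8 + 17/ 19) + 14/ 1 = 150339/10615 = 14.16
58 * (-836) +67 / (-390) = -18910387/390 = -48488.17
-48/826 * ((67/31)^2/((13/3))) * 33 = -10665864/5159609 = -2.07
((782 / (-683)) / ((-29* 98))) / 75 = 391/72790725 = 0.00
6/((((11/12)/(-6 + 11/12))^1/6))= -2196/11 = -199.64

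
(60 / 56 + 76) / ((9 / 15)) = 5395/42 = 128.45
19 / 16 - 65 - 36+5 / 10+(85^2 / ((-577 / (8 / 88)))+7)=-9490119/101552 = -93.45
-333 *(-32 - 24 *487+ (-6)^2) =3890772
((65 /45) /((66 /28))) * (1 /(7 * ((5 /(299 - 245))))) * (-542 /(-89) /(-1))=-28184/4895 = -5.76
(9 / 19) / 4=9/76 = 0.12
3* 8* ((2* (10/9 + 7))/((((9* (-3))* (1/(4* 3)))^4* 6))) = 149504/59049 = 2.53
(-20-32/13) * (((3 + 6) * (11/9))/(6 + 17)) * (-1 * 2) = 6424/299 = 21.48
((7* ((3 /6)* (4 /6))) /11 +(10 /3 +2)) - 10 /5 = 39/11 = 3.55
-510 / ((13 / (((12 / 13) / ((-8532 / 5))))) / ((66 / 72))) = 4675/240318 = 0.02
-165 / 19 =-8.68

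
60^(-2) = 1/3600 = 0.00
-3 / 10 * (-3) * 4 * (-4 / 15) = -24/25 = -0.96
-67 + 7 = -60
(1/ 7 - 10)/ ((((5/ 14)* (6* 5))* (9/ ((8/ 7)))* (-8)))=23/1575 = 0.01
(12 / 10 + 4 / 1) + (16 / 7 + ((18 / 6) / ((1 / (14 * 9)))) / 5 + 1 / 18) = 52379/630 = 83.14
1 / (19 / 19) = 1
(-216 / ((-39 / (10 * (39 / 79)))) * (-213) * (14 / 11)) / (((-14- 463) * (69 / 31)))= 7395360/1059311 = 6.98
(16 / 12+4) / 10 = 8/15 = 0.53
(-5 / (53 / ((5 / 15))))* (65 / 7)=-325/1113 = -0.29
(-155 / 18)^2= 74.15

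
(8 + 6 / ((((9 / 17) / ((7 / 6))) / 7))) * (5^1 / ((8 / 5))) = 22625/72 = 314.24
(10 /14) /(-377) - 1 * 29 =-76536/2639 = -29.00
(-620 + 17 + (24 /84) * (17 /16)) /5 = -33751/280 = -120.54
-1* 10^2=-100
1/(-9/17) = -17/9 = -1.89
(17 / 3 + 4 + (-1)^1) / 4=13/6 = 2.17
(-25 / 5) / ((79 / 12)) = -60/79 = -0.76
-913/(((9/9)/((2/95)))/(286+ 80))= -668316/95 = -7034.91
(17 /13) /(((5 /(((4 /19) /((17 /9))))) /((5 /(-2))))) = -18/247 = -0.07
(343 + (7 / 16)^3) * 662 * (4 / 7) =66449243/512 = 129783.68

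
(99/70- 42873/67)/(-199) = 2994477/933310 = 3.21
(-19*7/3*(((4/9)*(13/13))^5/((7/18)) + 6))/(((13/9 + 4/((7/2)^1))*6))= -18461065/1069443 = -17.26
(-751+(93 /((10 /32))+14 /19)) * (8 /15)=-344024/1425 = -241.42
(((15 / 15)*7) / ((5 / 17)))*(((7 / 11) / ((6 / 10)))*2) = 1666/33 = 50.48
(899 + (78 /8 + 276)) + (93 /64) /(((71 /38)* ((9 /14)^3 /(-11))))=1152.55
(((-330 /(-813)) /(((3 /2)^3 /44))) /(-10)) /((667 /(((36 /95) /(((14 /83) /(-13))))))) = 0.02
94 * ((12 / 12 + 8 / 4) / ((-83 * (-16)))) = 141/664 = 0.21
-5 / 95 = -1/19 = -0.05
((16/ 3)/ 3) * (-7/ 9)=-112/81 = -1.38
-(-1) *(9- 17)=-8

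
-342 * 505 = -172710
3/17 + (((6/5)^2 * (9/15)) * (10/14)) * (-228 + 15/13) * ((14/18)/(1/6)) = -3608601/5525 = -653.14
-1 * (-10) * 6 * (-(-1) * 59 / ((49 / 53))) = 3828.98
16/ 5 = 3.20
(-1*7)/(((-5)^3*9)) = 7/1125 = 0.01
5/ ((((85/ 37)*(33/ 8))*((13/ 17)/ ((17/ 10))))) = 2516/2145 = 1.17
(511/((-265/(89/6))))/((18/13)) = -591227/28620 = -20.66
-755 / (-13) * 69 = 52095/13 = 4007.31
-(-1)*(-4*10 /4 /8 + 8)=27/4 = 6.75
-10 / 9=-1.11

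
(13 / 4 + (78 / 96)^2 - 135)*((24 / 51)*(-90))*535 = 807932925/272 = 2970341.64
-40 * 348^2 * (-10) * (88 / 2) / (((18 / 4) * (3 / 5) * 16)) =148016000/3 = 49338666.67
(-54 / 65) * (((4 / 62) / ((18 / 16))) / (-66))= 16/22165 = 0.00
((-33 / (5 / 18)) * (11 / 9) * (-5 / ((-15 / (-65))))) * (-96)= -302016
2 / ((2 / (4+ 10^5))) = 100004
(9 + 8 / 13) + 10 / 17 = 2255/221 = 10.20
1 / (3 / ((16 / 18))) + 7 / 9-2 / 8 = 0.82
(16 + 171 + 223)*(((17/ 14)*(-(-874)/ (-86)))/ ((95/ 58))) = -929798/301 = -3089.03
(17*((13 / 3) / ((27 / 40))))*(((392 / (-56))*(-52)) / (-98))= -229840/567 = -405.36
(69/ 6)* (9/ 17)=207/34 = 6.09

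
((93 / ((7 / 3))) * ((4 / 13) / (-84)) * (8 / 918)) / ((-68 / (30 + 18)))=496/552279 = 0.00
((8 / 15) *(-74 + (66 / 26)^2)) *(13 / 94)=-45668/9165 = -4.98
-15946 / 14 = -1139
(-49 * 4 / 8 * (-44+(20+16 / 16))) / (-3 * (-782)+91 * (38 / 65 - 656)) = -5635/572968 = -0.01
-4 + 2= -2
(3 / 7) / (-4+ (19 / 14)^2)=-28/141 = -0.20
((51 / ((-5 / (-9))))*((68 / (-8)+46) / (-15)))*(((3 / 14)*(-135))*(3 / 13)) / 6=185895/728 = 255.35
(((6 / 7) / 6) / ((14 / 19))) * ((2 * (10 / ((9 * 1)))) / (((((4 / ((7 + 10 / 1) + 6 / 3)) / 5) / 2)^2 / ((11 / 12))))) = 891.07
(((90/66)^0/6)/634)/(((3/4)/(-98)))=-98/2853 = -0.03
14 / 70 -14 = -69/5 = -13.80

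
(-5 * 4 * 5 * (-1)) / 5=20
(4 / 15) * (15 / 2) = 2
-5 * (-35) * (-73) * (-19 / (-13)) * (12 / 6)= -485450/13 = -37342.31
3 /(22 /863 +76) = 863/21870 = 0.04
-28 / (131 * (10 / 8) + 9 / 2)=-112/673 = -0.17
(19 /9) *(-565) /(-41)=10735/369 = 29.09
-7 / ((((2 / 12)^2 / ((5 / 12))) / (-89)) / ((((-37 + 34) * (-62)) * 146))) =253772820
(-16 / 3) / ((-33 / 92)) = 1472/99 = 14.87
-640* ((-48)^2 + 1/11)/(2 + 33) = -3244160/77 = -42131.95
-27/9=-3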